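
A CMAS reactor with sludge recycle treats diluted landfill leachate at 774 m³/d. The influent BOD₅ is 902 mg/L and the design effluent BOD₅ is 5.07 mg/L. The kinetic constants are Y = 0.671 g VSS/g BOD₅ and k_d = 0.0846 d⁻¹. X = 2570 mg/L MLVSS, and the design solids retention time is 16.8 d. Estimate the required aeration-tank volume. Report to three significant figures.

V ≈ 1260 m³

Steady-state biomass mass balance: V·X·(1 + k_d·θ_c) = Y·Q·(S₀ − S)·θ_c, so V = 0.671 × 774 × (902 − 5.07) × 16.8 / [2570 × (1 + 0.0846 × 16.8)] = 7.83×10^6 / 6223 = 1258 m³.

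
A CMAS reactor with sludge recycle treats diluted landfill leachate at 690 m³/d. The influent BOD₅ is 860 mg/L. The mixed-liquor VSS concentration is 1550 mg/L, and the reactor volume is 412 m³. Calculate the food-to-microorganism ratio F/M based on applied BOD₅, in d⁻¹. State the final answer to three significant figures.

F/M ≈ 0.929 d⁻¹

Food-to-microorganism ratio F/M = Q S₀ / (V X) = 690 × 860 / (412.0 × 1550) = 0.9292 d⁻¹.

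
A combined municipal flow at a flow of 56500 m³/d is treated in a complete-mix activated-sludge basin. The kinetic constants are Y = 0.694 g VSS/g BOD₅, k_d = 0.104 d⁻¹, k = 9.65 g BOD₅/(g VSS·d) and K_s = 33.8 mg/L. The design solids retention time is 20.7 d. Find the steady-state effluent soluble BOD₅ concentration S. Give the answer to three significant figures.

Effluent substrate depends only on kinetics and SRT: S = K_s(1 + k_d θ_c) / [θ_c(Yk − k_d) − 1] = 33.8 × (1 + 0.104 × 20.7) / [20.7 × (0.694 × 9.65 − 0.104) − 1] = 106.6 / 135.5 = 0.7866 mg/L.

S ≈ 0.787 mg/L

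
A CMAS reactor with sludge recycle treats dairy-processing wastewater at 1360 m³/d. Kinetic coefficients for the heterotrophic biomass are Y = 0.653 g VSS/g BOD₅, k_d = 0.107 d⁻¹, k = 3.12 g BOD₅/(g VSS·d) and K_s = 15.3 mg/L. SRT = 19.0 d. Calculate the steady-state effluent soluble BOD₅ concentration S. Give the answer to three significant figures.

Effluent substrate depends only on kinetics and SRT: S = K_s(1 + k_d θ_c) / [θ_c(Yk − k_d) − 1] = 15.3 × (1 + 0.107 × 19.0) / [19.0 × (0.653 × 3.12 − 0.107) − 1] = 46.40 / 35.68 = 1.301 mg/L.

S ≈ 1.30 mg/L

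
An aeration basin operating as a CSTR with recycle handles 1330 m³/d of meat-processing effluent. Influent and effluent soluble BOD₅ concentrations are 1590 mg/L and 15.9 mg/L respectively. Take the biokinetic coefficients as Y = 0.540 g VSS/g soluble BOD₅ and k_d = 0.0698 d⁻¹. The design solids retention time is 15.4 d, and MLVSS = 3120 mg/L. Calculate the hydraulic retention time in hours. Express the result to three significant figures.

τ ≈ 48.5 h

From the SRT design equation V = Y Q (S₀−S) θ_c / [X (1 + k_d θ_c)] = 0.540 × 1330 × (1590 − 15.9) × 15.4 / [3120 × (1 + 0.0698 × 15.4)] = 1.74×10^7 / 6474 = 2689 m³.
Hydraulic retention time τ = V/Q = 2689 / 1330 = 2.022 d = 48.53 h.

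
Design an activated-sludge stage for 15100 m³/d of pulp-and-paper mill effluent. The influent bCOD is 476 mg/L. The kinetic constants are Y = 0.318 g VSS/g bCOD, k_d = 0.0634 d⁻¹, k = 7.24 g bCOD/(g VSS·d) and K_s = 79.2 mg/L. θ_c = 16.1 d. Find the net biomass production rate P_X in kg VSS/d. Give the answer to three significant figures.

Effluent substrate depends only on kinetics and SRT: S = K_s(1 + k_d θ_c) / [θ_c(Yk − k_d) − 1] = 79.2 × (1 + 0.0634 × 16.1) / [16.1 × (0.318 × 7.24 − 0.0634) − 1] = 160.0 / 35.05 = 4.567 mg/L.
Correct the yield for decay: Y_obs = Y/(1 + k_d θ_c) = 0.318 / (1 + 0.0634 × 16.1) = 0.318 / 2.021 = 0.1574.
Q·(S₀ − S) = 15100 × (476 − 4.57) × 10⁻³ = 7119 kg/d removed.
P_X = Y_obs · Q(S₀ − S) = 0.1574 × 7119 = 1120 kg VSS/d.

P_X ≈ 1120 kg VSS/d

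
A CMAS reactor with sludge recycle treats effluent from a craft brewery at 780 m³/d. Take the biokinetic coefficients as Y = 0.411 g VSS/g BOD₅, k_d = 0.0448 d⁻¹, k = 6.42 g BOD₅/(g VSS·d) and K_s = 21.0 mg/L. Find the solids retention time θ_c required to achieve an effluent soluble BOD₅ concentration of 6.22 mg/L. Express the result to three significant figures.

From 1/θ_c = Y·k·S/(K_s + S) − k_d: Y·k·S/(K_s+S) = 0.411 × 6.42 × 6.22 / (21.0 + 6.22) = 0.6029 d⁻¹.
1/θ_c = 0.6029 − 0.0448 = 0.5581 d⁻¹, so θ_c = 1.792 d.

θ_c ≈ 1.79 d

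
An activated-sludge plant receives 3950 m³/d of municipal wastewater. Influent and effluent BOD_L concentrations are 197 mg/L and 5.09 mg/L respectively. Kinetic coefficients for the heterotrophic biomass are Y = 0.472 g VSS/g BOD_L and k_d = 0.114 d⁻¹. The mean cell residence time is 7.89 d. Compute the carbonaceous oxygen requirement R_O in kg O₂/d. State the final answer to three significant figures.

Observed yield with endogenous decay: Y_obs = Y / (1 + k_d·θ_c) = 0.472 / (1 + 0.114 × 7.89) = 0.472 / 1.899 = 0.2485 g VSS/g BOD_L.
Substrate removed = Q·(S₀ − S) = 3950 m³/d × (197 − 5.09) g/m³ = 7.58×10^5 g/d = 758.0 kg/d.
Net sludge production P_X = 0.2485 × 758.0 = 188.4 kg VSS/d.
R_O = Q·ΔS − 1.42 P_X = 758.0 − 267.5 = 490.6 kg O₂/d.

R_O ≈ 491 kg O₂/d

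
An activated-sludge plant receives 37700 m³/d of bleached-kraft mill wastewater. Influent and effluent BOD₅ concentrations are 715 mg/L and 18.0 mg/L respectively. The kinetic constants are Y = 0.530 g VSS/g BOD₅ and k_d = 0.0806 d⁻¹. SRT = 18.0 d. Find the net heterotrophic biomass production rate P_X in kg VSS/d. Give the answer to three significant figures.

P_X ≈ 5680 kg VSS/d

Correct the yield for decay: Y_obs = Y/(1 + k_d θ_c) = 0.530 / (1 + 0.0806 × 18.0) = 0.530 / 2.451 = 0.2163.
Q·(S₀ − S) = 37700 × (715 − 18.0) × 10⁻³ = 26277 kg/d removed.
So the net sludge growth is P_X = 0.2163 × 26277 = 5683 kg VSS/d.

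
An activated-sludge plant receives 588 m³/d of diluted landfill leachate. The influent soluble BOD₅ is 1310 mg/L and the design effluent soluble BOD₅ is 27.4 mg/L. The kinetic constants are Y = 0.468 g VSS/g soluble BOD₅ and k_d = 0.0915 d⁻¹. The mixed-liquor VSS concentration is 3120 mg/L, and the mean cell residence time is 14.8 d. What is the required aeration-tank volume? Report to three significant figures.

Steady-state biomass mass balance: V·X·(1 + k_d·θ_c) = Y·Q·(S₀ − S)·θ_c, so V = 0.468 × 588 × (1310 − 27.4) × 14.8 / [3120 × (1 + 0.0915 × 14.8)] = 5.22×10^6 / 7345 = 711.2 m³.

V ≈ 711 m³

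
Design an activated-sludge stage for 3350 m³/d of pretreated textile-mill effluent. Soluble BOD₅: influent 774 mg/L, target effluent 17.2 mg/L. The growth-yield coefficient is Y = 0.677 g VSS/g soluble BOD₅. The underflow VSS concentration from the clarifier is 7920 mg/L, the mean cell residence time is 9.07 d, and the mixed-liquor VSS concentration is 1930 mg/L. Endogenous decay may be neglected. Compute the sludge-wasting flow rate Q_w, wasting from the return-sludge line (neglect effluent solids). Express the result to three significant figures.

Q_w ≈ 217 m³/d

Biomass mass balance (decay neglected): V·X = Y·Q·(S₀ − S)·θ_c, so V = 0.677 × 3350 × (774 − 17.2) × 9.07 / 1930 = 8066 m³.
θ_c = V·X/(Q_w·X_r) when wasting from the recycle, so Q_w = V·X/(θ_c·X_r) = 8066 × 1930 / (9.07 × 7920) = 216.7 m³/d.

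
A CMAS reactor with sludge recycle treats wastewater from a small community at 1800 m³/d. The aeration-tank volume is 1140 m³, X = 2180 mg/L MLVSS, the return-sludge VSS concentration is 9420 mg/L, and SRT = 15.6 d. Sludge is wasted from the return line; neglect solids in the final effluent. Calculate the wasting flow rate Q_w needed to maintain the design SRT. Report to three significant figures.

Wasting from the return line (neglecting effluent solids): Q_w = V·X / (θ_c·X_r) = 1140 × 2180 / (15.6 × 9420) = 16.91 m³/d.

Q_w ≈ 16.9 m³/d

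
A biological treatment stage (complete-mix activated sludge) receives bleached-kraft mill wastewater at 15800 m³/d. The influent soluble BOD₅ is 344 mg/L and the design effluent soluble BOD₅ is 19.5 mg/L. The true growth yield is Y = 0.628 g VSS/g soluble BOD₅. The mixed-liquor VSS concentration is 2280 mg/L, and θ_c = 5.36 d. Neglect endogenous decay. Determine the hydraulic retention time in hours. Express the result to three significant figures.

V·X = Y·Q·ΔS·θ_c gives V = 0.628 × 15800 × (344 − 19.5) × 5.36 / 2280 = 7569 m³.
τ = V/Q = 7569/15800 = 0.4791 d, or 11.50 h.

τ ≈ 11.5 h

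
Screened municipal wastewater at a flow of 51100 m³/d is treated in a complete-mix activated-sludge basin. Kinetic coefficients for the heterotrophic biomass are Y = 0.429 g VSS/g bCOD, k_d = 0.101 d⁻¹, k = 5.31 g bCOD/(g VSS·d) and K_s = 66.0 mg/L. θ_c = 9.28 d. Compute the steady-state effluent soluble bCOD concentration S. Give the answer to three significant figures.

S ≈ 6.66 mg/L

From the Monod/SRT balance for a CMAS, S = K_s·(1+k_d θ_c)/[θ_c·(Y k − k_d) − 1] = 66.0 × (1 + 0.101 × 9.28) / [9.28 × (0.429 × 5.31 − 0.101) − 1] = 127.9 / 19.20 = 6.659 mg/L.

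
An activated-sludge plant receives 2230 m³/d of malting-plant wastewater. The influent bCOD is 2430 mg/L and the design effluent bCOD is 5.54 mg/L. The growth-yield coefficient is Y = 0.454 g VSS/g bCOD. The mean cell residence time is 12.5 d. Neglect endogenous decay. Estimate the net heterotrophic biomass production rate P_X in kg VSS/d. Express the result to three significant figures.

No decay correction is needed, so Y_obs = Y = 0.454.
Q·(S₀ − S) = 2230 × (2430 − 5.54) × 10⁻³ = 5407 kg/d removed.
Net biomass production P_X = Y_obs × Q·(S₀ − S) = 0.4540 × 5407 = 2455 kg VSS/d.

P_X ≈ 2450 kg VSS/d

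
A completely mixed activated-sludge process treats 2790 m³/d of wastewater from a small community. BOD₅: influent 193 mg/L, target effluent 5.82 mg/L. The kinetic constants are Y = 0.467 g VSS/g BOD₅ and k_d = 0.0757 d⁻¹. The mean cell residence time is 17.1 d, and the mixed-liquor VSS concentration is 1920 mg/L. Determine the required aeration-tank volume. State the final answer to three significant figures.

From the SRT design equation V = Y Q (S₀−S) θ_c / [X (1 + k_d θ_c)] = 0.467 × 2790 × (193 − 5.82) × 17.1 / [1920 × (1 + 0.0757 × 17.1)] = 4.17×10^6 / 4405 = 946.7 m³.

V ≈ 947 m³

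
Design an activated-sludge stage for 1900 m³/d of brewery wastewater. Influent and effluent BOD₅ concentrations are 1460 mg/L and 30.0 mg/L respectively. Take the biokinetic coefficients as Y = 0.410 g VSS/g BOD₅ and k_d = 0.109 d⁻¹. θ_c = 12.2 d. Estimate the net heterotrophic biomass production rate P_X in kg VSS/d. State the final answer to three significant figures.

P_X ≈ 478 kg VSS/d

Observed yield with endogenous decay: Y_obs = Y / (1 + k_d·θ_c) = 0.410 / (1 + 0.109 × 12.2) = 0.410 / 2.330 = 0.1760 g VSS/g BOD₅.
Q·(S₀ − S) = 1900 × (1460 − 30.0) × 10⁻³ = 2717 kg/d removed.
Net biomass production P_X = Y_obs × Q·(S₀ − S) = 0.1760 × 2717 = 478.1 kg VSS/d.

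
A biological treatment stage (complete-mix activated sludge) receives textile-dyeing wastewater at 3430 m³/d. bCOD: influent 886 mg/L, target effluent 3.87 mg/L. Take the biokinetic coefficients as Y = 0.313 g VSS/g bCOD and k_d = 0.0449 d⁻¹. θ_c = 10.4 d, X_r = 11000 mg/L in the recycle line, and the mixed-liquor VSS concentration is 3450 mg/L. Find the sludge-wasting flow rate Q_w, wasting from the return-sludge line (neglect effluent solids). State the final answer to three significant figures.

Steady-state biomass mass balance: V·X·(1 + k_d·θ_c) = Y·Q·(S₀ − S)·θ_c, so V = 0.313 × 3430 × (886 − 3.87) × 10.4 / [3450 × (1 + 0.0449 × 10.4)] = 9.85×10^6 / 5061 = 1946 m³.
Wasting from the return line (neglecting effluent solids): Q_w = V·X / (θ_c·X_r) = 1946 × 3450 / (10.4 × 11000) = 58.69 m³/d.

Q_w ≈ 58.7 m³/d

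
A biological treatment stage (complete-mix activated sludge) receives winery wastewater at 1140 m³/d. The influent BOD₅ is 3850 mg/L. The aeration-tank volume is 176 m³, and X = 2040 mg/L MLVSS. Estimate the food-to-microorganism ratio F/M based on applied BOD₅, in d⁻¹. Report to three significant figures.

F/M ≈ 12.2 d⁻¹

F/M = applied load / biomass = Q·S₀/(V·X) = 1140 × 3850 / (176.0 × 2040) = 12.22 d⁻¹.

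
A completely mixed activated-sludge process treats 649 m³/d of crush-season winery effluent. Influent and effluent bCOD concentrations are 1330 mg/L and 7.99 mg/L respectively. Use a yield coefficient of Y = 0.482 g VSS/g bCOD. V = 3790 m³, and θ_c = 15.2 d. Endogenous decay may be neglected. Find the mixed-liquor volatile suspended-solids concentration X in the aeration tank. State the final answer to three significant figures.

X = Y·Q·ΔS·θ_c / V = 0.482 × 649 × (1330 − 7.99) × 15.2 / 3790 = 1659 mg/L.

X ≈ 1660 mg/L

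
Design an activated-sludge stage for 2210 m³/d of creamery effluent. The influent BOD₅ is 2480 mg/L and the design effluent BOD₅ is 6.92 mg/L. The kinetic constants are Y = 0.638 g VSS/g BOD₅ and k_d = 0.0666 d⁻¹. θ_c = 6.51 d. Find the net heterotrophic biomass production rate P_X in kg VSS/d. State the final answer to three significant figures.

P_X ≈ 2430 kg VSS/d

Observed yield with endogenous decay: Y_obs = Y / (1 + k_d·θ_c) = 0.638 / (1 + 0.0666 × 6.51) = 0.638 / 1.434 = 0.4450 g VSS/g BOD₅.
ΔS = 2480 − 6.92 = 2473 mg/L, so the substrate removal rate is 2210 × 2473/1000 = 5466 kg BOD₅/d.
Biomass produced: P_X = Y_obs·Q·ΔS = 0.4450 × 5466 ≈ 2432 kg VSS/d.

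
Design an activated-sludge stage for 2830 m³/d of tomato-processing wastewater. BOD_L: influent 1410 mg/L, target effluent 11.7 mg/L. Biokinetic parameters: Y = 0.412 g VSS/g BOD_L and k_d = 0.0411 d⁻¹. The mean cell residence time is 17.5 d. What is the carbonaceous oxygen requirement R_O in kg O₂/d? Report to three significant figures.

Correct the yield for decay: Y_obs = Y/(1 + k_d θ_c) = 0.412 / (1 + 0.0411 × 17.5) = 0.412 / 1.719 = 0.2396.
ΔS = 1410 − 11.7 = 1398 mg/L, so the substrate removal rate is 2830 × 1398/1000 = 3957 kg BOD_L/d.
Biomass synthesised: P_X = Y_obs × 3957 = 948.3 kg VSS/d.
Carbonaceous O₂ demand = substrate oxidised − cell-mass equivalent = 3957 − 1.42 × 948.3 = 2611 kg O₂/d.

R_O ≈ 2610 kg O₂/d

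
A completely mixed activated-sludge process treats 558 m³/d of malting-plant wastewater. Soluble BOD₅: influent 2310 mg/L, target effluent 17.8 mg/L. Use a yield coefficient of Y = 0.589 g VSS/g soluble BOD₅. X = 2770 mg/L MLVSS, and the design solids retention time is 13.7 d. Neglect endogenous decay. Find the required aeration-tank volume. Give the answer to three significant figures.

With k_d = 0 the design equation reduces to V = Y Q (S₀−S) θ_c / X = 0.589 × 558 × (2310 − 17.8) × 13.7 / 2770 = 3726 m³.

V ≈ 3730 m³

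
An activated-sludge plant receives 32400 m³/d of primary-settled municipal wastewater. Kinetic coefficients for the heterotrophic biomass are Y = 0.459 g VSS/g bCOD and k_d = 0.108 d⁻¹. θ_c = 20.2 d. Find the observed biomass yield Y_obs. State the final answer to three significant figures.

Y_obs ≈ 0.144 g VSS/g bCOD

Observed yield with endogenous decay: Y_obs = Y / (1 + k_d·θ_c) = 0.459 / (1 + 0.108 × 20.2) = 0.459 / 3.182 = 0.1443 g VSS/g bCOD.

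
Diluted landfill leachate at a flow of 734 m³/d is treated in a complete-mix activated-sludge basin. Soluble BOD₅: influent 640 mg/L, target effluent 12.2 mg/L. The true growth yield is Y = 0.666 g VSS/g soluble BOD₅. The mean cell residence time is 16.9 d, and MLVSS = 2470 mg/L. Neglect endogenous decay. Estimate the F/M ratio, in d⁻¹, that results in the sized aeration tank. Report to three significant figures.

F/M ≈ 0.0906 d⁻¹

Biomass mass balance (decay neglected): V·X = Y·Q·(S₀ − S)·θ_c, so V = 0.666 × 734 × (640 − 12.2) × 16.9 / 2470 = 2100 m³.
F/M = Q·S₀ / (V·X) = 734 × 640 / (2100 × 2470) = 0.09057 g soluble BOD₅·(g VSS·d)⁻¹.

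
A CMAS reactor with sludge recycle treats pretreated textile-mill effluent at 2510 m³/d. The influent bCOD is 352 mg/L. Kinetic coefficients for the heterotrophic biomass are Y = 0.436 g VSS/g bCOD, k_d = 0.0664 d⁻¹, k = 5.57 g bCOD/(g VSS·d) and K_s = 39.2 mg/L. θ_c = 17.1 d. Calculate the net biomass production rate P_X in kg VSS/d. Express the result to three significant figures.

P_X ≈ 179 kg VSS/d

For a completely mixed reactor with recycle the Lawrence–McCarty relation gives S = K_s·(1 + k_d·θ_c) / [θ_c·(Y·k − k_d) − 1] = 39.2 × (1 + 0.0664 × 17.1) / [17.1 × (0.436 × 5.57 − 0.0664) − 1] = 83.71 / 39.39 = 2.125 mg/L.
Observed yield with endogenous decay: Y_obs = Y / (1 + k_d·θ_c) = 0.436 / (1 + 0.0664 × 17.1) = 0.436 / 2.135 = 0.2042 g VSS/g bCOD.
Mass of bCOD removed per day: Q(S₀ − S) = 2510 × 349.9 g/m³ = 878.2 kg/d.
Net biomass production P_X = Y_obs × Q·(S₀ − S) = 0.2042 × 878.2 = 179.3 kg VSS/d.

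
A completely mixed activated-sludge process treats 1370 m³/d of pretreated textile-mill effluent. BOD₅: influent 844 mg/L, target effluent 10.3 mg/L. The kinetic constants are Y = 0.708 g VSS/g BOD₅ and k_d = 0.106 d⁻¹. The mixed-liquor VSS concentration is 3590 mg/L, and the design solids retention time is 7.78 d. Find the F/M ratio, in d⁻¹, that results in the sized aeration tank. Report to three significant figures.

F/M ≈ 0.335 d⁻¹

From the SRT design equation V = Y Q (S₀−S) θ_c / [X (1 + k_d θ_c)] = 0.708 × 1370 × (844 − 10.3) × 7.78 / [3590 × (1 + 0.106 × 7.78)] = 6.29×10^6 / 6551 = 960.4 m³.
Food-to-microorganism ratio F/M = Q S₀ / (V X) = 1370 × 844 / (960.4 × 3590) = 0.3354 d⁻¹.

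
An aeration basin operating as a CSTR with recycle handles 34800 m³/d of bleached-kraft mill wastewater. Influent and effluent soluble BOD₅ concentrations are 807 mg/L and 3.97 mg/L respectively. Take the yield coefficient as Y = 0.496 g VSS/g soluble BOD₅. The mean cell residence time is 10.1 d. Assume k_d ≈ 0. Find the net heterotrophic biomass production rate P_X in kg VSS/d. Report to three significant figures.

P_X ≈ 13900 kg VSS/d

With endogenous decay neglected, the observed yield equals the true yield: Y_obs = Y = 0.496 g VSS/g soluble BOD₅.
Q·(S₀ − S) = 34800 × (807 − 3.97) × 10⁻³ = 27945 kg/d removed.
Net biomass production P_X = Y_obs × Q·(S₀ − S) = 0.4960 × 27945 = 13861 kg VSS/d.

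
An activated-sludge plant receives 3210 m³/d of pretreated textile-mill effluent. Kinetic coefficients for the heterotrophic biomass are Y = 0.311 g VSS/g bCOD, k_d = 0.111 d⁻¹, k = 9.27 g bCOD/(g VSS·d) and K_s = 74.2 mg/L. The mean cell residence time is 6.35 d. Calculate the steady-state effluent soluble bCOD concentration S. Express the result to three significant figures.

Effluent substrate depends only on kinetics and SRT: S = K_s(1 + k_d θ_c) / [θ_c(Yk − k_d) − 1] = 74.2 × (1 + 0.111 × 6.35) / [6.35 × (0.311 × 9.27 − 0.111) − 1] = 126.5 / 16.60 = 7.620 mg/L.

S ≈ 7.62 mg/L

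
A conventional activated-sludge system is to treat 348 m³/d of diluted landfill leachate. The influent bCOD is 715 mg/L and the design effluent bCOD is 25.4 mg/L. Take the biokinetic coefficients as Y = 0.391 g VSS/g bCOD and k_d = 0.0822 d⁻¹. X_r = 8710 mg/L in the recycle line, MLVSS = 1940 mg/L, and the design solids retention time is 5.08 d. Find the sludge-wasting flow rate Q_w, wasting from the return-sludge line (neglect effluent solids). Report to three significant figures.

From the SRT design equation V = Y Q (S₀−S) θ_c / [X (1 + k_d θ_c)] = 0.391 × 348 × (715 − 25.4) × 5.08 / [1940 × (1 + 0.0822 × 5.08)] = 4.77×10^5 / 2750 = 173.3 m³.
θ_c = V·X/(Q_w·X_r) when wasting from the recycle, so Q_w = V·X/(θ_c·X_r) = 173.3 × 1940 / (5.08 × 8710) = 7.600 m³/d.

Q_w ≈ 7.60 m³/d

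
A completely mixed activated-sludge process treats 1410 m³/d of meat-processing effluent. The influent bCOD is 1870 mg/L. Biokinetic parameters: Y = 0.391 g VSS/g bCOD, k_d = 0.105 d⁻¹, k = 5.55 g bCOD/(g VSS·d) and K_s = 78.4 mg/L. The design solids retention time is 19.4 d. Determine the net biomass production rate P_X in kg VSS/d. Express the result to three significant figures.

P_X ≈ 338 kg VSS/d

Effluent substrate depends only on kinetics and SRT: S = K_s(1 + k_d θ_c) / [θ_c(Yk − k_d) − 1] = 78.4 × (1 + 0.105 × 19.4) / [19.4 × (0.391 × 5.55 − 0.105) − 1] = 238.1 / 39.06 = 6.095 mg/L.
The observed yield is Y_obs = Y/(1 + k_d·θ_c) = 0.391 / (1 + 0.105 × 19.4) = 0.391 / 3.037 = 0.1287 g VSS per g bCOD removed.
Substrate removed = Q·(S₀ − S) = 1410 m³/d × (1870 − 6.10) g/m³ = 2.63×10^6 g/d = 2628 kg/d.
P_X = Y_obs · Q(S₀ − S) = 0.1287 × 2628 = 338.4 kg VSS/d.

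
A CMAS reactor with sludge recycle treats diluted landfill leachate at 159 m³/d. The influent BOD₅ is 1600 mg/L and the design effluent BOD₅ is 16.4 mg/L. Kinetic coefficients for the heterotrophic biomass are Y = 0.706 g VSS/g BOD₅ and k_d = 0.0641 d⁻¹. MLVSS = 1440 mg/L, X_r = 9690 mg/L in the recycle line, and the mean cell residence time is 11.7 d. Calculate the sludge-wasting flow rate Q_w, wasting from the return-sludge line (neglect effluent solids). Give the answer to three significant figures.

Q_w ≈ 10.5 m³/d

From the SRT design equation V = Y Q (S₀−S) θ_c / [X (1 + k_d θ_c)] = 0.706 × 159 × (1600 − 16.4) × 11.7 / [1440 × (1 + 0.0641 × 11.7)] = 2.08×10^6 / 2520 = 825.4 m³.
θ_c = V·X/(Q_w·X_r) when wasting from the recycle, so Q_w = V·X/(θ_c·X_r) = 825.4 × 1440 / (11.7 × 9690) = 10.48 m³/d.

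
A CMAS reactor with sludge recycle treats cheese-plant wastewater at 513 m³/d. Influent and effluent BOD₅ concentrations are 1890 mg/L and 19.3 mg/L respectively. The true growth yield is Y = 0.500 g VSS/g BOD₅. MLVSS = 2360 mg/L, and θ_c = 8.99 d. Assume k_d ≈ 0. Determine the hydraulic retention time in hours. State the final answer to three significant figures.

With k_d = 0 the design equation reduces to V = Y Q (S₀−S) θ_c / X = 0.500 × 513 × (1890 − 19.3) × 8.99 / 2360 = 1828 m³.
HRT = V/Q = 1828 m³ / 513 m³·d⁻¹ = 3.563 d × 24 = 85.51 h.

τ ≈ 85.5 h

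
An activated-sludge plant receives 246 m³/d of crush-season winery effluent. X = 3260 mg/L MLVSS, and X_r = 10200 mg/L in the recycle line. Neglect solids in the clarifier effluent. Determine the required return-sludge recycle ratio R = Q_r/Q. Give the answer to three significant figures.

R = Q_r/Q = X/(X_r − X) = 3260 / (10200 − 3260) = 0.4697.

R ≈ 0.470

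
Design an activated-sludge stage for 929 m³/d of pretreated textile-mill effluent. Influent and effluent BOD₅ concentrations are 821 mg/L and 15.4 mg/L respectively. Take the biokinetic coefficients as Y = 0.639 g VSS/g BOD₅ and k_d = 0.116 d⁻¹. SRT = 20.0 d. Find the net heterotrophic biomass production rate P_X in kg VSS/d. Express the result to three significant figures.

Observed yield with endogenous decay: Y_obs = Y / (1 + k_d·θ_c) = 0.639 / (1 + 0.116 × 20.0) = 0.639 / 3.320 = 0.1925 g VSS/g BOD₅.
ΔS = 821 − 15.4 = 805.6 mg/L, so the substrate removal rate is 929 × 805.6/1000 = 748.4 kg BOD₅/d.
Biomass produced: P_X = Y_obs·Q·ΔS = 0.1925 × 748.4 ≈ 144.0 kg VSS/d.

P_X ≈ 144 kg VSS/d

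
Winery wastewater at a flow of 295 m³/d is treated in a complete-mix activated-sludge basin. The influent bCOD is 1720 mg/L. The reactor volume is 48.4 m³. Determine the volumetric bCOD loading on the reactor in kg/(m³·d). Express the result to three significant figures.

Applied bCOD load per unit volume = Q·S₀/V = (295 × 1720/1000)/48.40 = 10.48 kg bCOD·m⁻³·d⁻¹.

L_v ≈ 10.5 kg bCOD/(m³·d)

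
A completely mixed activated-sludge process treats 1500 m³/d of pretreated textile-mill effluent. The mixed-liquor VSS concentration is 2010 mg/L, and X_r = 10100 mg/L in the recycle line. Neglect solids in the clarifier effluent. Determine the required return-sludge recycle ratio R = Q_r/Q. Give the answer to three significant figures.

Mass balance around the secondary clarifier (neglecting effluent solids): R = X / (X_r − X) = 2010 / (10100 − 2010) = 0.2485.

R ≈ 0.248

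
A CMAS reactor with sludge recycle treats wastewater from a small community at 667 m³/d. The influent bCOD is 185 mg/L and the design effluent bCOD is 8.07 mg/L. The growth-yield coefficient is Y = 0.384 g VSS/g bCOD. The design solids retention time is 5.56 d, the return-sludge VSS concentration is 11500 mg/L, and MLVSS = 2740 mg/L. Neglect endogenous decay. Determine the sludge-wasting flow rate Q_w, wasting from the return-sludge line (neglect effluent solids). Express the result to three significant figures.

With k_d = 0 the design equation reduces to V = Y Q (S₀−S) θ_c / X = 0.384 × 667 × (185 − 8.07) × 5.56 / 2740 = 91.96 m³.
Q_w = (V·X)/(θ_c X_r) = 91.96 × 2740 / (5.56 × 11500) = 3.941 m³/d.

Q_w ≈ 3.94 m³/d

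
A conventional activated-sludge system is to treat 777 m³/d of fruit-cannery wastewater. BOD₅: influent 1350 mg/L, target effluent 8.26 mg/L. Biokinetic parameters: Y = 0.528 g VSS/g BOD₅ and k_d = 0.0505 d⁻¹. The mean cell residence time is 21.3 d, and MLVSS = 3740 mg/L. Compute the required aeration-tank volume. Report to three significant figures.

From the SRT design equation V = Y Q (S₀−S) θ_c / [X (1 + k_d θ_c)] = 0.528 × 777 × (1350 − 8.26) × 21.3 / [3740 × (1 + 0.0505 × 21.3)] = 1.17×10^7 / 7763 = 1510 m³.

V ≈ 1510 m³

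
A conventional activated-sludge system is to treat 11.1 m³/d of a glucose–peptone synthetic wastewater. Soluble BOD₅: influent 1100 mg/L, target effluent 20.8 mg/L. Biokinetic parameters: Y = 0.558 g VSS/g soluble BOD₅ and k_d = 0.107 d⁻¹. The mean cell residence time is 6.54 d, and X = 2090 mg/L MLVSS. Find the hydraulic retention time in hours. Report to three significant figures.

τ ≈ 26.6 h

From the SRT design equation V = Y Q (S₀−S) θ_c / [X (1 + k_d θ_c)] = 0.558 × 11.1 × (1100 − 20.8) × 6.54 / [2090 × (1 + 0.107 × 6.54)] = 4.37×10^4 / 3553 = 12.31 m³.
Hydraulic retention time τ = V/Q = 12.31 / 11.1 = 1.109 d = 26.61 h.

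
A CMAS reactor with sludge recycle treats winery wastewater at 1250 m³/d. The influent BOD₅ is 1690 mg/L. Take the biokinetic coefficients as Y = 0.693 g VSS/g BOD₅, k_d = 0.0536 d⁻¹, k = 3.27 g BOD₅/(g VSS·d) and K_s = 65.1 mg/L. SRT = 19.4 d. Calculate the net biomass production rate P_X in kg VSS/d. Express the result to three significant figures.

P_X ≈ 716 kg VSS/d

Effluent substrate depends only on kinetics and SRT: S = K_s(1 + k_d θ_c) / [θ_c(Yk − k_d) − 1] = 65.1 × (1 + 0.0536 × 19.4) / [19.4 × (0.693 × 3.27 − 0.0536) − 1] = 132.8 / 41.92 = 3.168 mg/L.
The observed yield is Y_obs = Y/(1 + k_d·θ_c) = 0.693 / (1 + 0.0536 × 19.4) = 0.693 / 2.040 = 0.3397 g VSS per g BOD₅ removed.
Mass of BOD₅ removed per day: Q(S₀ − S) = 1250 × 1687 g/m³ = 2109 kg/d.
P_X = Y_obs · Q(S₀ − S) = 0.3397 × 2109 = 716.3 kg VSS/d.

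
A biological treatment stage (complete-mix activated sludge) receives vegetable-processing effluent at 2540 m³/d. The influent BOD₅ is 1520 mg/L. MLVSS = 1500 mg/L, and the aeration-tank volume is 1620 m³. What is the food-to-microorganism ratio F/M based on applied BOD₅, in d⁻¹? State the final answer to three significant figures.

F/M ≈ 1.59 d⁻¹

F/M = applied load / biomass = Q·S₀/(V·X) = 2540 × 1520 / (1620 × 1500) = 1.589 d⁻¹.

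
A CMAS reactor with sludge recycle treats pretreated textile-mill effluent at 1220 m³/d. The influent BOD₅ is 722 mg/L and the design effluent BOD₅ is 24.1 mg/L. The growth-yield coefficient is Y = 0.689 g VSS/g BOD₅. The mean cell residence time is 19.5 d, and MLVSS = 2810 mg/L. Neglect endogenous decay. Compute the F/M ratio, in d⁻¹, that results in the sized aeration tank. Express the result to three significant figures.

With k_d = 0 the design equation reduces to V = Y Q (S₀−S) θ_c / X = 0.689 × 1220 × (722 − 24.1) × 19.5 / 2810 = 4071 m³.
F/M = Q·S₀ / (V·X) = 1220 × 722 / (4071 × 2810) = 0.07700 g BOD₅·(g VSS·d)⁻¹.

F/M ≈ 0.0770 d⁻¹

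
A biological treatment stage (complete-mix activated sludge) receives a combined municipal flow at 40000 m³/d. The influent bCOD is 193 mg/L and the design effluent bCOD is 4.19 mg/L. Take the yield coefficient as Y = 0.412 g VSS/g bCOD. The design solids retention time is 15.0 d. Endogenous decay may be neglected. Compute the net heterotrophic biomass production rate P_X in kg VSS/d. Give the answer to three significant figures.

No decay correction is needed, so Y_obs = Y = 0.412.
Q·(S₀ − S) = 40000 × (193 − 4.19) × 10⁻³ = 7552 kg/d removed.
P_X = Y_obs · Q(S₀ − S) = 0.4120 × 7552 = 3112 kg VSS/d.

P_X ≈ 3110 kg VSS/d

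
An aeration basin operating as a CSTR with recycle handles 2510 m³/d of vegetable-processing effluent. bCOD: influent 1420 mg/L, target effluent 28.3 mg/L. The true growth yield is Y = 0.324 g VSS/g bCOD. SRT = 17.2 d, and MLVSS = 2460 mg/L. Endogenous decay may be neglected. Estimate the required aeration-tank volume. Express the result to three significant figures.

Biomass mass balance (decay neglected): V·X = Y·Q·(S₀ − S)·θ_c, so V = 0.324 × 2510 × (1420 − 28.3) × 17.2 / 2460 = 7913 m³.

V ≈ 7910 m³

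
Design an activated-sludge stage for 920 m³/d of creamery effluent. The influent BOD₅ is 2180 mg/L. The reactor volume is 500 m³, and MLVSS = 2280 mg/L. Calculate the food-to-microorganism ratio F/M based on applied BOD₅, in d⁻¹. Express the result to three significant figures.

Food-to-microorganism ratio F/M = Q S₀ / (V X) = 920 × 2180 / (500.0 × 2280) = 1.759 d⁻¹.

F/M ≈ 1.76 d⁻¹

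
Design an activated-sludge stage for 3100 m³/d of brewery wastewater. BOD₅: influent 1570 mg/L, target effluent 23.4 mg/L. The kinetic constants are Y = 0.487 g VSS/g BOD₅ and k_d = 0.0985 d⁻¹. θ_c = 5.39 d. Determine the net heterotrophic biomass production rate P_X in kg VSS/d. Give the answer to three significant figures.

P_X ≈ 1530 kg VSS/d

Y_obs = Y / (1 + k_d θ_c) = 0.487 / (1 + 0.0985 × 5.39) = 0.487 / 1.531 = 0.3181.
Substrate removed = Q·(S₀ − S) = 3100 m³/d × (1570 − 23.4) g/m³ = 4.79×10^6 g/d = 4794 kg/d.
So the net sludge growth is P_X = 0.3181 × 4794 = 1525 kg VSS/d.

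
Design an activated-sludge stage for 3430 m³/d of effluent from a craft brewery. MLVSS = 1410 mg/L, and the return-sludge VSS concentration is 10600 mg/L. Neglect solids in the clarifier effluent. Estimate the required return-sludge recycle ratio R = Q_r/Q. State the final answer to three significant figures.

R ≈ 0.153

Solids balance on the clarifier gives (1+R)X = R·X_r, so R = X/(X_r − X) = 1410 / (10600 − 1410) = 0.1534.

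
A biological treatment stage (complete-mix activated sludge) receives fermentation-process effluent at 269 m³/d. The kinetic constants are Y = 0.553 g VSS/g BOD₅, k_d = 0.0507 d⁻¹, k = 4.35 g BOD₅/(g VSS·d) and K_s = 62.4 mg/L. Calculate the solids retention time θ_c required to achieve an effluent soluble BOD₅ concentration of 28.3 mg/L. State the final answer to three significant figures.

At the target effluent, Y k S/(K_s+S) = 0.553×4.35×28.3/90.70 = 0.7506 d⁻¹.
Then 1/θ_c = μ − k_d = 0.7506 − 0.0507 = 0.6999 d⁻¹, giving θ_c = 1.429 d.

θ_c ≈ 1.43 d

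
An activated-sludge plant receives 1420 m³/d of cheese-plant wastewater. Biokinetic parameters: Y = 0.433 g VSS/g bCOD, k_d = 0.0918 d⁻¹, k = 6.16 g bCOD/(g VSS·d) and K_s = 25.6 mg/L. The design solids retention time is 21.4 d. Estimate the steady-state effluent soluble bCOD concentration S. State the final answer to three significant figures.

S ≈ 1.40 mg/L

For a completely mixed reactor with recycle the Lawrence–McCarty relation gives S = K_s·(1 + k_d·θ_c) / [θ_c·(Y·k − k_d) − 1] = 25.6 × (1 + 0.0918 × 21.4) / [21.4 × (0.433 × 6.16 − 0.0918) − 1] = 75.89 / 54.12 = 1.402 mg/L.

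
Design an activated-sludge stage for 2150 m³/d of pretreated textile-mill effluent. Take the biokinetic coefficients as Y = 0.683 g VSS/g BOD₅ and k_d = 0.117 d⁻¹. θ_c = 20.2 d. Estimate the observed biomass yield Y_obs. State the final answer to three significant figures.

Observed yield with endogenous decay: Y_obs = Y / (1 + k_d·θ_c) = 0.683 / (1 + 0.117 × 20.2) = 0.683 / 3.363 = 0.2031 g VSS/g BOD₅.

Y_obs ≈ 0.203 g VSS/g BOD₅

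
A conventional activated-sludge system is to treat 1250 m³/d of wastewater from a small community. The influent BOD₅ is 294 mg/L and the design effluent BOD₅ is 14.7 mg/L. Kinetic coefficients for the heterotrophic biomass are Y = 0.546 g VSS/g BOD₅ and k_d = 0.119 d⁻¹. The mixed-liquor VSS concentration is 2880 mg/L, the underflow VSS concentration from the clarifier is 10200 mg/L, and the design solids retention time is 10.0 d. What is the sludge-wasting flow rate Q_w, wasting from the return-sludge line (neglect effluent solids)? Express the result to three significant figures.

Rearranging the biomass balance for a CMAS with decay, V = Y·Q·ΔS·θ_c / [X·(1+k_d θ_c)] = 0.546 × 1250 × (294 − 14.7) × 10.0 / [2880 × (1 + 0.119 × 10.0)] = 1.91×10^6 / 6307 = 302.2 m³.
θ_c = V·X/(Q_w·X_r) when wasting from the recycle, so Q_w = V·X/(θ_c·X_r) = 302.2 × 2880 / (10.0 × 10200) = 8.534 m³/d.

Q_w ≈ 8.53 m³/d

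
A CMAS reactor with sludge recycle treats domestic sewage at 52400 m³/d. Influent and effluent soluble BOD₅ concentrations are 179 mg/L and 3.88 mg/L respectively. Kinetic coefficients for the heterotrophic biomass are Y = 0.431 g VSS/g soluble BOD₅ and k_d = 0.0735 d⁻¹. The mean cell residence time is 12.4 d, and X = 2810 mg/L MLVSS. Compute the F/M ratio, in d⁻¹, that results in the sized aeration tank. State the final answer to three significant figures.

F/M ≈ 0.366 d⁻¹

From the SRT design equation V = Y Q (S₀−S) θ_c / [X (1 + k_d θ_c)] = 0.431 × 52400 × (179 − 3.88) × 12.4 / [2810 × (1 + 0.0735 × 12.4)] = 4.9×10^7 / 5371 = 9131 m³.
F/M = applied load / biomass = Q·S₀/(V·X) = 52400 × 179 / (9131 × 2810) = 0.3656 d⁻¹.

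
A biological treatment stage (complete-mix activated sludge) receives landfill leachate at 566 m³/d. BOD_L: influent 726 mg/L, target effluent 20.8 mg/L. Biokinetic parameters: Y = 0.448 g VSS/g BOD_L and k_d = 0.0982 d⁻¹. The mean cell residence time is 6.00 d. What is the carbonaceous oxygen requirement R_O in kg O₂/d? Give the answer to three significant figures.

R_O ≈ 239 kg O₂/d

The observed yield is Y_obs = Y/(1 + k_d·θ_c) = 0.448 / (1 + 0.0982 × 6.00) = 0.448 / 1.589 = 0.2819 g VSS per g BOD_L removed.
Q·(S₀ − S) = 566 × (726 − 20.8) × 10⁻³ = 399.1 kg/d removed.
Biomass synthesised: P_X = Y_obs × 399.1 = 112.5 kg VSS/d.
Carbonaceous O₂ demand = substrate oxidised − cell-mass equivalent = 399.1 − 1.42 × 112.5 = 239.4 kg O₂/d.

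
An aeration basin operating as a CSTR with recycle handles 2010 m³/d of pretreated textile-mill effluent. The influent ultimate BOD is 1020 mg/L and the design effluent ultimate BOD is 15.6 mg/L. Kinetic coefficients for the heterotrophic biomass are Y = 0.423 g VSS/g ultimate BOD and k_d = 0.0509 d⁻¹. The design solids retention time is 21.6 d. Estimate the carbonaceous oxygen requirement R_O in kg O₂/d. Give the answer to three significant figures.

R_O ≈ 1440 kg O₂/d

Observed yield with endogenous decay: Y_obs = Y / (1 + k_d·θ_c) = 0.423 / (1 + 0.0509 × 21.6) = 0.423 / 2.099 = 0.2015 g VSS/g ultimate BOD.
Q·(S₀ − S) = 2010 × (1020 − 15.6) × 10⁻³ = 2019 kg/d removed.
Biomass synthesised: P_X = Y_obs × 2019 = 406.8 kg VSS/d.
Carbonaceous O₂ demand = substrate oxidised − cell-mass equivalent = 2019 − 1.42 × 406.8 = 1441 kg O₂/d.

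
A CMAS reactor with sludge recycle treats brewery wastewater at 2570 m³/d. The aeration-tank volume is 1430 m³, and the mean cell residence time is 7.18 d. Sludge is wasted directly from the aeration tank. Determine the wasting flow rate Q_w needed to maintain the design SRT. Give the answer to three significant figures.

Wasting from the aeration tank: Q_w = V / θ_c = 1430 / 7.18 = 199.2 m³/d.

Q_w ≈ 199 m³/d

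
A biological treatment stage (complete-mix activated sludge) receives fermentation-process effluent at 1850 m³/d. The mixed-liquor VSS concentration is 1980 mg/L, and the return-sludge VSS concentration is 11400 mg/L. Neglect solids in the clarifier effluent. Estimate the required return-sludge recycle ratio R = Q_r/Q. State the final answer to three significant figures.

Mass balance around the secondary clarifier (neglecting effluent solids): R = X / (X_r − X) = 1980 / (11400 − 1980) = 0.2102.

R ≈ 0.210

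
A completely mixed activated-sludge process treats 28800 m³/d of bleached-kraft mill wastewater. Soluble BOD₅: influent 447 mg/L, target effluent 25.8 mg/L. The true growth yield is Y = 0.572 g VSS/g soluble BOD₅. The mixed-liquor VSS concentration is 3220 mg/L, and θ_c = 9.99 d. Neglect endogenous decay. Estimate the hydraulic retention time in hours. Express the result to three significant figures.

τ ≈ 17.9 h

With k_d = 0 the design equation reduces to V = Y Q (S₀−S) θ_c / X = 0.572 × 28800 × (447 − 25.8) × 9.99 / 3220 = 21527 m³.
HRT = V/Q = 21527 m³ / 28800 m³·d⁻¹ = 0.7475 d × 24 = 17.94 h.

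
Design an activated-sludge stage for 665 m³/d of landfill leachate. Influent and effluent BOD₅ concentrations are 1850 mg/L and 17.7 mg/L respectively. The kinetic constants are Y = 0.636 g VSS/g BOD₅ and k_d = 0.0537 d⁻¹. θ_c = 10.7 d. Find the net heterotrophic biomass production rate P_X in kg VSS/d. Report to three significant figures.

The observed yield is Y_obs = Y/(1 + k_d·θ_c) = 0.636 / (1 + 0.0537 × 10.7) = 0.636 / 1.575 = 0.4039 g VSS per g BOD₅ removed.
Mass of BOD₅ removed per day: Q(S₀ − S) = 665 × 1832 g/m³ = 1218 kg/d.
P_X = Y_obs · Q(S₀ − S) = 0.4039 × 1218 = 492.2 kg VSS/d.

P_X ≈ 492 kg VSS/d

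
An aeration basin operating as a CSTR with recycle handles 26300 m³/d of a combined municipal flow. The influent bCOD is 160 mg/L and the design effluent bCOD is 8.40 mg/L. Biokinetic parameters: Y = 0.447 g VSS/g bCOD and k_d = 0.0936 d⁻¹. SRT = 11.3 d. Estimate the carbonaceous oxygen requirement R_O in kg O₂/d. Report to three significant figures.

R_O ≈ 2760 kg O₂/d

Y_obs = Y / (1 + k_d θ_c) = 0.447 / (1 + 0.0936 × 11.3) = 0.447 / 2.058 = 0.2172.
Mass of bCOD removed per day: Q(S₀ − S) = 26300 × 151.6 g/m³ = 3987 kg/d.
Net sludge production P_X = 0.2172 × 3987 = 866.1 kg VSS/d.
R_O = Q·ΔS − 1.42 P_X = 3987 − 1230 = 2757 kg O₂/d.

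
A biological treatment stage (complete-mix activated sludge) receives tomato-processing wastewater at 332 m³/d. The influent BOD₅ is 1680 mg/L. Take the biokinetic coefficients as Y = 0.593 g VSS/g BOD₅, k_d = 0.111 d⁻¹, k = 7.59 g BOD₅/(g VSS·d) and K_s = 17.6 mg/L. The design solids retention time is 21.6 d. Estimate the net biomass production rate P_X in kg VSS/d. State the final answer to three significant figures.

Effluent substrate depends only on kinetics and SRT: S = K_s(1 + k_d θ_c) / [θ_c(Yk − k_d) − 1] = 17.6 × (1 + 0.111 × 21.6) / [21.6 × (0.593 × 7.59 − 0.111) − 1] = 59.80 / 93.82 = 0.6374 mg/L.
Y_obs = Y / (1 + k_d θ_c) = 0.593 / (1 + 0.111 × 21.6) = 0.593 / 3.398 = 0.1745.
Mass of BOD₅ removed per day: Q(S₀ − S) = 332 × 1679 g/m³ = 557.5 kg/d.
Net biomass production P_X = Y_obs × Q·(S₀ − S) = 0.1745 × 557.5 = 97.31 kg VSS/d.

P_X ≈ 97.3 kg VSS/d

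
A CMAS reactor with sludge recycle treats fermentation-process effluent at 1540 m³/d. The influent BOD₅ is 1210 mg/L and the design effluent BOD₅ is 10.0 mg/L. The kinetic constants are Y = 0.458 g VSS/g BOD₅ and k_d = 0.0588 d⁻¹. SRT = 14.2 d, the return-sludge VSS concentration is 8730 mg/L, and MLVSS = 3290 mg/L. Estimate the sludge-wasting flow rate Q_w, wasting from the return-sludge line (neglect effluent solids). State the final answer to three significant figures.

Q_w ≈ 52.8 m³/d

Steady-state biomass mass balance: V·X·(1 + k_d·θ_c) = Y·Q·(S₀ − S)·θ_c, so V = 0.458 × 1540 × (1210 − 10.0) × 14.2 / [3290 × (1 + 0.0588 × 14.2)] = 1.2×10^7 / 6037 = 1991 m³.
Q_w = (V·X)/(θ_c X_r) = 1991 × 3290 / (14.2 × 8730) = 52.84 m³/d.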